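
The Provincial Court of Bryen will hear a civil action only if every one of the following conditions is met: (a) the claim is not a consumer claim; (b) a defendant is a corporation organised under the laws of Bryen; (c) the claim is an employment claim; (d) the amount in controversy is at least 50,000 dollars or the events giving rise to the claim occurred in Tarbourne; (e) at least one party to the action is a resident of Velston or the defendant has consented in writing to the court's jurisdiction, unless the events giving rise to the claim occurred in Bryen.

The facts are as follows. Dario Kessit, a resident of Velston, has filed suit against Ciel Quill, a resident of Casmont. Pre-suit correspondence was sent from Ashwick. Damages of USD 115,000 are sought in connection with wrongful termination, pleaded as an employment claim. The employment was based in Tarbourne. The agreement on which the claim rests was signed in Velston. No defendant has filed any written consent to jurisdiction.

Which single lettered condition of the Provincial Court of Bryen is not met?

The Provincial Court of Bryen:
  (a) The claim is an employment claim, not a consumer claim. Met.
  (b) No defendant is a corporation. Not met.
  (c) The claim is an employment claim. Met.
  (d) The amount in controversy is 115,000 dollars, which meets the 50,000 dollars floor, so this disjunct is met. Satisfied.
  (e) Dario Kessit resides in Velston — that alternative is enough. Condition met.
Only condition (b) fails.

(b)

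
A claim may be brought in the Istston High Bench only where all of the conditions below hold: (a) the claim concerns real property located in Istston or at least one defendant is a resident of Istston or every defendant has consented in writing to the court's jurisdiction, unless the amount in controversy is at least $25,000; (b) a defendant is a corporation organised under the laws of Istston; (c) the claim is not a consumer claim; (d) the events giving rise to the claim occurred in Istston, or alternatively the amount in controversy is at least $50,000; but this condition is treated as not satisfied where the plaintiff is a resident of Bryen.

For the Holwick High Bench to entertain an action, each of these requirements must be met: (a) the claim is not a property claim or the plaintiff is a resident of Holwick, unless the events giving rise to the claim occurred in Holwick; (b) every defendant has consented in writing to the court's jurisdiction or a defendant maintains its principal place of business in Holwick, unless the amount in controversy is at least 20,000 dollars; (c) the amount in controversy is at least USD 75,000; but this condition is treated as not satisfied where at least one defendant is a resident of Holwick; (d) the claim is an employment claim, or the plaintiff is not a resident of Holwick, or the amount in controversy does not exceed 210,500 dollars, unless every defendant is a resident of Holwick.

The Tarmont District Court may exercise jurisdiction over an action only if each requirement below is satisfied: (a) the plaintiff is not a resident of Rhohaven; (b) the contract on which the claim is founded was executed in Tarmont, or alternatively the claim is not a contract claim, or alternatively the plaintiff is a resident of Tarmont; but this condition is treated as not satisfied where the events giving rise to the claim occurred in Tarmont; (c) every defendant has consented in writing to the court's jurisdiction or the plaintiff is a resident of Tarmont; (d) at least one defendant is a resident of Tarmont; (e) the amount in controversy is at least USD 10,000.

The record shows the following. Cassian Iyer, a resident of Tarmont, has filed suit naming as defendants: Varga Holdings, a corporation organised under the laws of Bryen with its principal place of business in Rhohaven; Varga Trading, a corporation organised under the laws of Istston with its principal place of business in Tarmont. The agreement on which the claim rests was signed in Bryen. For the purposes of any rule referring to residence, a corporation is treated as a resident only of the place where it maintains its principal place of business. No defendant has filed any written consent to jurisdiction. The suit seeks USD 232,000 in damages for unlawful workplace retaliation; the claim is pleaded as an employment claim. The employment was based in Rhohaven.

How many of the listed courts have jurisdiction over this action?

The Istston High Bench:
  (a) The claim does not concern real property; no defendant resides in Istston (they reside in Rhohaven, Tarmont); no such written consent has been filed — none of the alternatives is met. But the amount in controversy is 232,000 dollars, which meets the $25,000 floor, and the 'unless' clause therefore excuses the requirement. Condition met.
  (b) Varga Trading is organised under the laws of Istston. Satisfied.
  (c) The claim is an employment claim, not a consumer claim. Met.
  (d) The amount in controversy is $232,000, which meets the 50,000 dollars floor, so this disjunct is met. The carve-out does not apply: the plaintiff resides in Tarmont, not Bryen. Condition met.
  → Every requirement is satisfied — jurisdiction.
The Holwick High Bench:
  (a) The claim is an employment claim, not a property claim, so this disjunct is met. Met.
  (b) No such written consent has been filed; the corporate defendant(s) have their principal place of business in Rhohaven, Tarmont, not Holwick — every alternative fails. But the amount in controversy is USD 232,000, which meets the 20,000 dollars floor, and the 'unless' clause therefore excuses the requirement. Satisfied.
  (c) The amount in controversy is $232,000, which meets the $75,000 floor. And the carve-out is inapplicable — no defendant resides in Holwick (they reside in Rhohaven, Tarmont). Condition met.
  (d) The claim is an employment claim, so this disjunct is met. Satisfied.
  → All conditions met; jurisdiction exists.
The Tarmont District Court:
  (a) The plaintiff resides in Tarmont, which is not Rhohaven. Condition met.
  (b) The claim is an employment claim, not a contract claim — that alternative is enough. The carve-out does not apply: the operative events occurred in Rhohaven, not Tarmont. Satisfied.
  (c) The plaintiff resides in Tarmont — that alternative is enough. Satisfied.
  (d) Varga Trading resides in Tarmont. Condition met.
  (e) The amount in controversy is $232,000, which meets the USD 10,000 floor. Satisfied.
  → Every requirement is satisfied — jurisdiction.
Courts with jurisdiction: the Istston High Bench, the Holwick High Bench, the Tarmont District Court — 3 in total.

3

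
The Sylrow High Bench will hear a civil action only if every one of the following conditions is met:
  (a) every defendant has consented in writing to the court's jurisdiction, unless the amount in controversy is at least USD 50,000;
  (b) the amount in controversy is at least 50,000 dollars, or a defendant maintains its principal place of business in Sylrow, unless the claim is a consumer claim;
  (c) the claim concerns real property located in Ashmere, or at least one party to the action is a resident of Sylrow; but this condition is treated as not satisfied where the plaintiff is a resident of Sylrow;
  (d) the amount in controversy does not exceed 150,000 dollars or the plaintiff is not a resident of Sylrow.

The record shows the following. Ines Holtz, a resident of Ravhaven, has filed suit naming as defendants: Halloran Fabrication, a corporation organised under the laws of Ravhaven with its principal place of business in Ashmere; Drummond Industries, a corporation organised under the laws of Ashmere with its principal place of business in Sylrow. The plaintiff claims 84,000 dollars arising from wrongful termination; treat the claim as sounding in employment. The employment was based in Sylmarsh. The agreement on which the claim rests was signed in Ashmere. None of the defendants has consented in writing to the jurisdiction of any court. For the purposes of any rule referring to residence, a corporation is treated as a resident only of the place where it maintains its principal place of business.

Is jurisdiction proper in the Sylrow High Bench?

The Sylrow High Bench:
  (a) No such written consent has been filed. But the amount in controversy is $84,000, which meets the $50,000 floor, and the 'unless' clause therefore excuses the requirement. Condition met.
  (b) The amount in controversy is 84,000 dollars, which meets the 50,000 dollars floor, so this disjunct is met. Met.
  (c) Drummond Industries resides in Sylrow, so this disjunct is met. And the carve-out is inapplicable — the plaintiff resides in Ravhaven, not Sylrow. Condition met.
  (d) The amount in controversy is $84,000, within the $150,000 ceiling, so one alternative holds. Satisfied.
  → The court has jurisdiction.

Yes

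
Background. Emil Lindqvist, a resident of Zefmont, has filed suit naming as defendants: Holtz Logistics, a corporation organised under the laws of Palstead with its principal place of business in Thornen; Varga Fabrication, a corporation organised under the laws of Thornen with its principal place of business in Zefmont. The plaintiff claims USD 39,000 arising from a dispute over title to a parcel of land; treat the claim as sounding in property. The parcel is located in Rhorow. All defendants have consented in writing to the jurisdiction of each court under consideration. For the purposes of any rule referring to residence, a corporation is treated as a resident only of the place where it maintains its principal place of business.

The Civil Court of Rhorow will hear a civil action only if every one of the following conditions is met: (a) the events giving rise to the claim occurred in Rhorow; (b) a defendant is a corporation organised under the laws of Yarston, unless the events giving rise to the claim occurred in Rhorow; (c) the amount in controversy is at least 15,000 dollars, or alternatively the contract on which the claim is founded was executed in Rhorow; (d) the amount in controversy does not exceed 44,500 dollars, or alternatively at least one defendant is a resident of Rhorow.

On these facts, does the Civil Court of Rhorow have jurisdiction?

The Civil Court of Rhorow:
  (a) The operative events occurred in Rhorow. Met.
  (b) The corporate defendant(s) are organised in Palstead, Thornen, not Yarston. However, the operative events occurred in Rhorow, so the 'unless' proviso supplies this condition. Satisfied.
  (c) The amount in controversy is $39,000, which meets the USD 15,000 floor, which satisfies one of the alternatives. Condition met.
  (d) The amount in controversy is USD 39,000, within the USD 44,500 ceiling, so this disjunct is met. Met.
  → Every requirement is satisfied — jurisdiction.

Yes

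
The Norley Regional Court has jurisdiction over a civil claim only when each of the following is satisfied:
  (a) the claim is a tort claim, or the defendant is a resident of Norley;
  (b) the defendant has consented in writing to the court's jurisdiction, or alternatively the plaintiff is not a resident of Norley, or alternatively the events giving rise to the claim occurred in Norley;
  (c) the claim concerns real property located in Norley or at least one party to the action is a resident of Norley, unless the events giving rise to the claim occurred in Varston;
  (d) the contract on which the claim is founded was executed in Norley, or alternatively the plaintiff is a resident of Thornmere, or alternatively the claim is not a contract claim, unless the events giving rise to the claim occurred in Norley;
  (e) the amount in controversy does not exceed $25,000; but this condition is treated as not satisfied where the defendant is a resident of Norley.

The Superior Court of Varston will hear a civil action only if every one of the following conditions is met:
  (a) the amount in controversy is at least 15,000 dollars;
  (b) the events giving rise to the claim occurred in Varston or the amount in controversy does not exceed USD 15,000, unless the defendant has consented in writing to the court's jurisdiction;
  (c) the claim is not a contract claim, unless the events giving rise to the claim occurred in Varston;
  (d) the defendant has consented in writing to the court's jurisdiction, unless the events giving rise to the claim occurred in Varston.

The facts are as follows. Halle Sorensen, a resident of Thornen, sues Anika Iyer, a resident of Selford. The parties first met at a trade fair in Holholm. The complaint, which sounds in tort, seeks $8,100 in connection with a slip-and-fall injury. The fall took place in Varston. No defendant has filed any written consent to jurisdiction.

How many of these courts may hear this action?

The Norley Regional Court:
  (a) The claim is a tort claim, which satisfies one of the alternatives. Satisfied.
  (b) The plaintiff resides in Thornen, which is not Norley, which satisfies one of the alternatives. Met.
  (c) The claim does not concern real property; no party resides in Norley — none of the alternatives is met. However, the operative events occurred in Varston, so the 'unless' proviso supplies this condition. Condition met.
  (d) The claim is a tort claim, not a contract claim, so one alternative holds. Satisfied.
  (e) The amount in controversy is USD 8,100, within the $25,000 ceiling. The exception is not triggered, since the defendant resides in Selford, not Norley. Met.
  → The court has jurisdiction.
The Superior Court of Varston:
  (a) The amount in controversy is $8,100, below the $15,000 floor. Not met.
  (b) The operative events occurred in Varston, so one alternative holds. Satisfied.
  (c) The claim is a tort claim, not a contract claim. Met.
  (d) No such written consent has been filed. However, the operative events occurred in Varston, so the 'unless' proviso supplies this condition. Satisfied.
  → Not every requirement is met — no jurisdiction.
Courts with jurisdiction: the Norley Regional Court — 1 in total.

1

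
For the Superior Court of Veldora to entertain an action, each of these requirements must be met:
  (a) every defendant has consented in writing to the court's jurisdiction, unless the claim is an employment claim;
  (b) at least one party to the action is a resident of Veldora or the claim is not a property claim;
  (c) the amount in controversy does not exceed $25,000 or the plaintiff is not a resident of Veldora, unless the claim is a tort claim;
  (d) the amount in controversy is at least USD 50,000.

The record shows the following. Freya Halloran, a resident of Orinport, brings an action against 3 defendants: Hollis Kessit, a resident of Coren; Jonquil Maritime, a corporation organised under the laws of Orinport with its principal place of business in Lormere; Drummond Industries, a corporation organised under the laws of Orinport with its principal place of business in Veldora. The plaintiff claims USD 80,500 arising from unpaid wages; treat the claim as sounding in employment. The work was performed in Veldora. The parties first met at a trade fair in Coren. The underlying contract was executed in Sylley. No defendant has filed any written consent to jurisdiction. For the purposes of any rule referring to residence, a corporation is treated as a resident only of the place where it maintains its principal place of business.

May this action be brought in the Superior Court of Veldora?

The Superior Court of Veldora:
  (a) No such written consent has been filed. But the claim is an employment claim, and the 'unless' clause therefore excuses the requirement. Condition met.
  (b) Drummond Industries resides in Veldora, which satisfies one of the alternatives. Condition met.
  (c) The plaintiff resides in Orinport, which is not Veldora, so this disjunct is met. Condition met.
  (d) The amount in controversy is USD 80,500, which meets the $50,000 floor. Condition met.
  → All conditions met; jurisdiction exists.

Yes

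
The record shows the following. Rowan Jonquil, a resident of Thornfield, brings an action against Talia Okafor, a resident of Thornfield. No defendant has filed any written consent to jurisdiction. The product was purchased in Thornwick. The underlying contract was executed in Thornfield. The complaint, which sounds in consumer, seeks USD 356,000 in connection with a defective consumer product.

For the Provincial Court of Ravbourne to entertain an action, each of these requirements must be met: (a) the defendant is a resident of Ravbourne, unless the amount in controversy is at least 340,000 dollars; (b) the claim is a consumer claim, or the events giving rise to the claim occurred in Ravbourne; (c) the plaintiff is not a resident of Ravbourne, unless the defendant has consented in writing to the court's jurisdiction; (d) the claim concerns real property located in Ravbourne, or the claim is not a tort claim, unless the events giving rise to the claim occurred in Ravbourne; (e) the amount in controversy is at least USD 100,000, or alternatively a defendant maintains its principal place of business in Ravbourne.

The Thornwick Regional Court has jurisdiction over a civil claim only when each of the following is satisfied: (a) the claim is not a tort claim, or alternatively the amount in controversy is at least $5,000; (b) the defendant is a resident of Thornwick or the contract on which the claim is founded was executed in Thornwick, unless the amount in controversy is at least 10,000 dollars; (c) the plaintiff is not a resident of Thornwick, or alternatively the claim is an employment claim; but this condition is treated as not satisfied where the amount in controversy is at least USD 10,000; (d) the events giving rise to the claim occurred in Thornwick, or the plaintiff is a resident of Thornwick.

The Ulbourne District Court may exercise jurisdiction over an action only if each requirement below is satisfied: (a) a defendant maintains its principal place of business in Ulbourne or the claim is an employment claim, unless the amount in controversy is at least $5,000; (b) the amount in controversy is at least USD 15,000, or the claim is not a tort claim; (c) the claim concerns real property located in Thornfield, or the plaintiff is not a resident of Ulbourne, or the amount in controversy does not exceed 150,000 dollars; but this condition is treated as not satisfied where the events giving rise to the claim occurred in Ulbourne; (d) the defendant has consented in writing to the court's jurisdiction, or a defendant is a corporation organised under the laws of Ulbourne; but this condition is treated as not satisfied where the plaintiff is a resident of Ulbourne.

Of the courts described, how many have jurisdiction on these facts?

The Provincial Court of Ravbourne:
  (a) The defendant resides in Thornfield, not Ravbourne. The proviso rescues it, though: the amount in controversy is 356,000 dollars, which meets the 340,000 dollars floor. Satisfied.
  (b) The claim is a consumer claim — that alternative is enough. Met.
  (c) The plaintiff resides in Thornfield, which is not Ravbourne. Satisfied.
  (d) The claim is a consumer claim, not a tort claim, so one alternative holds. Met.
  (e) The amount in controversy is 356,000 dollars, which meets the 100,000 dollars floor, which satisfies one of the alternatives. Condition met.
  → Every requirement is satisfied — jurisdiction.
The Thornwick Regional Court:
  (a) The claim is a consumer claim, not a tort claim, so one alternative holds. Satisfied.
  (b) The defendant resides in Thornfield, not Thornwick; the contract was executed in Thornfield, not Thornwick — every alternative fails. But the amount in controversy is USD 356,000, which meets the USD 10,000 floor, and the 'unless' clause therefore excuses the requirement. Met.
  (c) The plaintiff resides in Thornfield, which is not Thornwick, which satisfies one of the alternatives. But the amount in controversy is $356,000, which meets the USD 10,000 floor, triggering the carve-out and defeating this condition. Condition not met.
  (d) The operative events occurred in Thornwick, which satisfies one of the alternatives. Met.
  → No jurisdiction.
The Ulbourne District Court:
  (a) No defendant is a corporation; the claim is a consumer claim, not an employment claim — no alternative holds. However, the amount in controversy is $356,000, which meets the USD 5,000 floor, so the 'unless' proviso supplies this condition. Condition met.
  (b) The amount in controversy is $356,000, which meets the 15,000 dollars floor, which satisfies one of the alternatives. Met.
  (c) The plaintiff resides in Thornfield, which is not Ulbourne, so this disjunct is met. The exception is not triggered, since the operative events occurred in Thornwick, not Ulbourne. Met.
  (d) No such written consent has been filed; no defendant is a corporation — every alternative fails. Not met.
  → The court lacks jurisdiction.
Courts with jurisdiction: the Provincial Court of Ravbourne — 1 in total.

1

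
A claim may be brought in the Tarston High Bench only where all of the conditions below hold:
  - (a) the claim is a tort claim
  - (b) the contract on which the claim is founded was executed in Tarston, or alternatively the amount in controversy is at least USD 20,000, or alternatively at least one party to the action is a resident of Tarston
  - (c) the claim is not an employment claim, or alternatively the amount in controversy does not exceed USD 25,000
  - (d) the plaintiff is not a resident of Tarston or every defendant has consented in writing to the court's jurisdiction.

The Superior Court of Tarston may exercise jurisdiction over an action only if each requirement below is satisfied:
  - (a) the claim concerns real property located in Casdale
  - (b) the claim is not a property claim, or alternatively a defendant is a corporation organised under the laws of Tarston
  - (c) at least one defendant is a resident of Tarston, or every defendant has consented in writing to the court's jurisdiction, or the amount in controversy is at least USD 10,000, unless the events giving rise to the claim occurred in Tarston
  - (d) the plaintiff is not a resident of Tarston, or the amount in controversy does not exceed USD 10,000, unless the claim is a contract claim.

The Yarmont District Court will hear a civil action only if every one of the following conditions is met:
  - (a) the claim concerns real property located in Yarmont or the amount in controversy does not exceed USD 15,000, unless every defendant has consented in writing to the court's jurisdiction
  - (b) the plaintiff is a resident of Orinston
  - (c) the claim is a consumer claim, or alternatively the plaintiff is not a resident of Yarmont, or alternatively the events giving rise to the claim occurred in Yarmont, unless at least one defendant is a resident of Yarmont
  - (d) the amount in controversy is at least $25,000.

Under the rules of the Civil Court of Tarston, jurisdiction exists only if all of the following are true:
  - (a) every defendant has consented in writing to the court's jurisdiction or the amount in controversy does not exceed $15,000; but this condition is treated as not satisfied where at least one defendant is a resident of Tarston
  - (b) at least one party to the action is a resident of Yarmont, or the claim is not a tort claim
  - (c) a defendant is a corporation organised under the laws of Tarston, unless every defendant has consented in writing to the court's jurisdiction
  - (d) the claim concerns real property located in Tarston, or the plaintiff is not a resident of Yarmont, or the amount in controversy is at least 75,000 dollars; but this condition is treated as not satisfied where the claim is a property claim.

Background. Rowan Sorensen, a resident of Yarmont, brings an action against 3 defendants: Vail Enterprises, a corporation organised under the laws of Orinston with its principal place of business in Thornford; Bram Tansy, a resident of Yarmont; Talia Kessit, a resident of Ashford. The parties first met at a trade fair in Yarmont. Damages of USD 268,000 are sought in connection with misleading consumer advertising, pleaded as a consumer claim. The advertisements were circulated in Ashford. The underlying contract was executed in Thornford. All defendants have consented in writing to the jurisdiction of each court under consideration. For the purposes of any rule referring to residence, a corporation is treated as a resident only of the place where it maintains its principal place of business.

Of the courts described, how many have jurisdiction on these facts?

1

The Tarston High Bench:
  (a) The claim is a consumer claim, not a tort claim. Not met.
  (b) The amount in controversy is $268,000, which meets the 20,000 dollars floor — that alternative is enough. Condition met.
  (c) The claim is a consumer claim, not an employment claim, so one alternative holds. Condition met.
  (d) The plaintiff resides in Yarmont, which is not Tarston, which satisfies one of the alternatives. Satisfied.
  → The court lacks jurisdiction.
The Superior Court of Tarston:
  (a) The claim does not concern real property. Fails.
  (b) The claim is a consumer claim, not a property claim, which satisfies one of the alternatives. Satisfied.
  (c) Every defendant has filed written consent, so this disjunct is met. Satisfied.
  (d) The plaintiff resides in Yarmont, which is not Tarston, which satisfies one of the alternatives. Satisfied.
  → Not every requirement is met — no jurisdiction.
The Yarmont District Court:
  (a) The claim does not concern real property; the amount in controversy is $268,000, above the $15,000 ceiling — none of the alternatives is met. However, every defendant has filed written consent, so the 'unless' proviso supplies this condition. Satisfied.
  (b) The plaintiff resides in Yarmont, not Orinston. Fails.
  (c) The claim is a consumer claim — that alternative is enough. Satisfied.
  (d) The amount in controversy is $268,000, which meets the 25,000 dollars floor. Condition met.
  → The court lacks jurisdiction.
The Civil Court of Tarston:
  (a) Every defendant has filed written consent — that alternative is enough. And the carve-out is inapplicable — no defendant resides in Tarston (they reside in Thornford, Yarmont, Ashford). Met.
  (b) Rowan Sorensen resides in Yarmont, so one alternative holds. Condition met.
  (c) The corporate defendant(s) are organised in Orinston, not Tarston. However, every defendant has filed written consent, so the 'unless' proviso supplies this condition. Condition met.
  (d) The amount in controversy is $268,000, which meets the 75,000 dollars floor, so one alternative holds. The exception is not triggered, since the claim is a consumer claim, not a property claim. Satisfied.
  → The court has jurisdiction.
Courts with jurisdiction: the Civil Court of Tarston — 1 in total.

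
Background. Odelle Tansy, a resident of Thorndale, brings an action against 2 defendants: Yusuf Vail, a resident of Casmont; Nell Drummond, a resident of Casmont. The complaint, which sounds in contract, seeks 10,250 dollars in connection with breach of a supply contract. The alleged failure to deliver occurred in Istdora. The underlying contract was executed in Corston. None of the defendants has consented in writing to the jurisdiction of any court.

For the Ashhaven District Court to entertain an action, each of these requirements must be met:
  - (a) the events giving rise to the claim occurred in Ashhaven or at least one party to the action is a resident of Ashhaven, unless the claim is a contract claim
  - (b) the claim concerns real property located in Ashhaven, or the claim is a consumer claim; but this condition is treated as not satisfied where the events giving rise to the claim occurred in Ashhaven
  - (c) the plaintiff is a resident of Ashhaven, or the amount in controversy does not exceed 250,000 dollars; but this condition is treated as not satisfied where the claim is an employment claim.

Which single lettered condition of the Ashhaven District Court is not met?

The Ashhaven District Court:
  (a) The operative events occurred in Istdora, not Ashhaven; no party resides in Ashhaven — none of the alternatives is met. The proviso rescues it, though: the claim is a contract claim. Satisfied.
  (b) The claim does not concern real property; the claim is a contract claim, not a consumer claim — no alternative holds. Not satisfied.
  (c) The amount in controversy is $10,250, within the USD 250,000 ceiling, so this disjunct is met. And the carve-out is inapplicable — the claim is a contract claim, not an employment claim. Condition met.
Only condition (b) fails.

(b)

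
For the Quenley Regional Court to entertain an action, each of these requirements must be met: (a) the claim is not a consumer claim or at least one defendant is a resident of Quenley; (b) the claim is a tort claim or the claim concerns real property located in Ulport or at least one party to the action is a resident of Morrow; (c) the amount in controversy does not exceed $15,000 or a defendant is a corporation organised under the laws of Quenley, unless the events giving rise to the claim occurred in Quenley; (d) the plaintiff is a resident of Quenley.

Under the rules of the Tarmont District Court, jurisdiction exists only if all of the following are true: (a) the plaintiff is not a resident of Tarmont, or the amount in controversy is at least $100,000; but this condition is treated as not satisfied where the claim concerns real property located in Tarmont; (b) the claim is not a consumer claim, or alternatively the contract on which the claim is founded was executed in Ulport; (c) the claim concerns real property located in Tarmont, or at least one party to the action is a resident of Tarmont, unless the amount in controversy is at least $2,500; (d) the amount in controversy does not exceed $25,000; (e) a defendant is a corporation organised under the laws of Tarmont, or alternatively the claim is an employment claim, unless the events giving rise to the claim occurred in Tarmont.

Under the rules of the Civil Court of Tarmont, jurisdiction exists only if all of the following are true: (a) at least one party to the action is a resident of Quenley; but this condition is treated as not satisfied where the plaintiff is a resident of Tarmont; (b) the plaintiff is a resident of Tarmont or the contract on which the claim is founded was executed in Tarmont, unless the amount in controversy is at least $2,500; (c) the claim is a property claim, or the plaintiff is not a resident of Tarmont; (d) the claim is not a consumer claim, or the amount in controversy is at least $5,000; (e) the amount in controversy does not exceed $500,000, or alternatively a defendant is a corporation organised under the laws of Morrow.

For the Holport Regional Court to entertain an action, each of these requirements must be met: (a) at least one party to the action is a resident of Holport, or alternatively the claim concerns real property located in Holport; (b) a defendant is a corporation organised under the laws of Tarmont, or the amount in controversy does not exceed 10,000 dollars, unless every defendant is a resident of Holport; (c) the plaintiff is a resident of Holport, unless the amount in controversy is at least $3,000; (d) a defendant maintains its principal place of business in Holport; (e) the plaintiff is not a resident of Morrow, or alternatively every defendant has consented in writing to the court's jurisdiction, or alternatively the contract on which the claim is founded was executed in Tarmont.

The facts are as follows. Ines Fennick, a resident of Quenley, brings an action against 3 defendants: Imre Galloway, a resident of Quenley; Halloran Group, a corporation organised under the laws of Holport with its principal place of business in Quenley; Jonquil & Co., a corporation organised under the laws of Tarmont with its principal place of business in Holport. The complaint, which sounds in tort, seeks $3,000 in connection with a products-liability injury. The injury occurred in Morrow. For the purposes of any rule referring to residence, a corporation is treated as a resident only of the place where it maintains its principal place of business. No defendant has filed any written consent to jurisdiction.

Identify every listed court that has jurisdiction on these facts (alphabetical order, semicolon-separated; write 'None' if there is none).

the Civil Court of Tarmont; the Holport Regional Court; the Quenley Regional Court; the Tarmont District Court

The Quenley Regional Court:
  (a) The claim is a tort claim, not a consumer claim, so one alternative holds. Satisfied.
  (b) The claim is a tort claim, which satisfies one of the alternatives. Condition met.
  (c) The amount in controversy is USD 3,000, within the $15,000 ceiling, which satisfies one of the alternatives. Condition met.
  (d) The plaintiff resides in Quenley. Met.
  → All conditions met; jurisdiction exists.
The Tarmont District Court:
  (a) The plaintiff resides in Quenley, which is not Tarmont, so this disjunct is met. The exception is not triggered, since the claim does not concern real property. Satisfied.
  (b) The claim is a tort claim, not a consumer claim, which satisfies one of the alternatives. Satisfied.
  (c) The claim does not concern real property; no party resides in Tarmont — every alternative fails. But the amount in controversy is USD 3,000, which meets the 2,500 dollars floor, and the 'unless' clause therefore excuses the requirement. Met.
  (d) The amount in controversy is USD 3,000, within the 25,000 dollars ceiling. Condition met.
  (e) Jonquil & Co. is organised under the laws of Tarmont — that alternative is enough. Condition met.
  → The court has jurisdiction.
The Civil Court of Tarmont:
  (a) Ines Fennick resides in Quenley. The carve-out does not apply: the plaintiff resides in Quenley, not Tarmont. Met.
  (b) The plaintiff resides in Quenley, not Tarmont; no contract (and hence no place of execution) is alleged — no alternative holds. But the amount in controversy is 3,000 dollars, which meets the $2,500 floor, and the 'unless' clause therefore excuses the requirement. Satisfied.
  (c) The plaintiff resides in Quenley, which is not Tarmont, so this disjunct is met. Satisfied.
  (d) The claim is a tort claim, not a consumer claim, so one alternative holds. Condition met.
  (e) The amount in controversy is $3,000, within the $500,000 ceiling, so one alternative holds. Met.
  → Jurisdiction lies.
The Holport Regional Court:
  (a) Jonquil & Co. resides in Holport, so this disjunct is met. Met.
  (b) Jonquil & Co. is organised under the laws of Tarmont, which satisfies one of the alternatives. Met.
  (c) The plaintiff resides in Quenley, not Holport. The proviso rescues it, though: the amount in controversy is 3,000 dollars, which meets the USD 3,000 floor. Satisfied.
  (d) Jonquil & Co. has its principal place of business in Holport. Satisfied.
  (e) The plaintiff resides in Quenley, which is not Morrow — that alternative is enough. Met.
  → Jurisdiction lies.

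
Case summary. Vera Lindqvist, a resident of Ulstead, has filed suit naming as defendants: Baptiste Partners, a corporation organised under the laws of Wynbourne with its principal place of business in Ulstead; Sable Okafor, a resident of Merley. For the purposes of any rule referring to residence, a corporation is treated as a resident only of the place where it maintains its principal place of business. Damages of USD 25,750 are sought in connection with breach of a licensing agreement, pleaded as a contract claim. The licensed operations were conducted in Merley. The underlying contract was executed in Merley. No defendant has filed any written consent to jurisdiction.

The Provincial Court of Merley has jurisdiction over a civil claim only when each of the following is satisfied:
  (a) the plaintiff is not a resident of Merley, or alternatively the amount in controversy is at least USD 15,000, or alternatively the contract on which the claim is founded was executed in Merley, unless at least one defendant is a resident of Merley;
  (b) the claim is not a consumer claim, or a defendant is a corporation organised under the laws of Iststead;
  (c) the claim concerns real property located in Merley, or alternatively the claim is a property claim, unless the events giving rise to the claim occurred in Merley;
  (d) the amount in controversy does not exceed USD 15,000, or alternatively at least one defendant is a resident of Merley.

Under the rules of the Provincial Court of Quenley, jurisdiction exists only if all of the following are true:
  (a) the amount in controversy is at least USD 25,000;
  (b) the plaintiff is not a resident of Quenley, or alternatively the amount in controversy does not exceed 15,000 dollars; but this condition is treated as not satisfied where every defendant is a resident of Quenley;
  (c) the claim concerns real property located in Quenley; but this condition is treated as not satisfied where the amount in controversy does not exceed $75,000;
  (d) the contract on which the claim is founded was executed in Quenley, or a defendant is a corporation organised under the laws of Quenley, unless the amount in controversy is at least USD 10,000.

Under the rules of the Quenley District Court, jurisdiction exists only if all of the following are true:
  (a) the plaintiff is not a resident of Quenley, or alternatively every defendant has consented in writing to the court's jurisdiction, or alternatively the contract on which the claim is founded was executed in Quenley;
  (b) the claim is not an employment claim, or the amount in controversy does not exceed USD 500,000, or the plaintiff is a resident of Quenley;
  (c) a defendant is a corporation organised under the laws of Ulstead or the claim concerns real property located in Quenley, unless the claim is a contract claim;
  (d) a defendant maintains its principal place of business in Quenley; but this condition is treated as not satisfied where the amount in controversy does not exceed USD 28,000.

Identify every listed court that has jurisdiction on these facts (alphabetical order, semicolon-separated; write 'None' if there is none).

the Provincial Court of Merley

The Provincial Court of Merley:
  (a) The plaintiff resides in Ulstead, which is not Merley, so one alternative holds. Condition met.
  (b) The claim is a contract claim, not a consumer claim — that alternative is enough. Met.
  (c) The claim does not concern real property; the claim is a contract claim, not a property claim — no alternative holds. However, the operative events occurred in Merley, so the 'unless' proviso supplies this condition. Satisfied.
  (d) Sable Okafor resides in Merley, which satisfies one of the alternatives. Condition met.
  → The court has jurisdiction.
The Provincial Court of Quenley:
  (a) The amount in controversy is 25,750 dollars, which meets the 25,000 dollars floor. Met.
  (b) The plaintiff resides in Ulstead, which is not Quenley, so one alternative holds. The exception is not triggered, since the defendants reside as follows — Baptiste Partners in Ulstead, Sable Okafor in Merley — not all in Quenley. Condition met.
  (c) The claim does not concern real property. Fails.
  (d) The contract was executed in Merley, not Quenley; the corporate defendant(s) are organised in Wynbourne, not Quenley — every alternative fails. However, the amount in controversy is 25,750 dollars, which meets the $10,000 floor, so the 'unless' proviso supplies this condition. Condition met.
  → At least one condition fails; no jurisdiction.
The Quenley District Court:
  (a) The plaintiff resides in Ulstead, which is not Quenley, which satisfies one of the alternatives. Satisfied.
  (b) The claim is a contract claim, not an employment claim — that alternative is enough. Satisfied.
  (c) The corporate defendant(s) are organised in Wynbourne, not Ulstead; the claim does not concern real property — every alternative fails. But the claim is a contract claim, and the 'unless' clause therefore excuses the requirement. Met.
  (d) The corporate defendant(s) have their principal place of business in Ulstead, not Quenley. Not met.
  → No jurisdiction.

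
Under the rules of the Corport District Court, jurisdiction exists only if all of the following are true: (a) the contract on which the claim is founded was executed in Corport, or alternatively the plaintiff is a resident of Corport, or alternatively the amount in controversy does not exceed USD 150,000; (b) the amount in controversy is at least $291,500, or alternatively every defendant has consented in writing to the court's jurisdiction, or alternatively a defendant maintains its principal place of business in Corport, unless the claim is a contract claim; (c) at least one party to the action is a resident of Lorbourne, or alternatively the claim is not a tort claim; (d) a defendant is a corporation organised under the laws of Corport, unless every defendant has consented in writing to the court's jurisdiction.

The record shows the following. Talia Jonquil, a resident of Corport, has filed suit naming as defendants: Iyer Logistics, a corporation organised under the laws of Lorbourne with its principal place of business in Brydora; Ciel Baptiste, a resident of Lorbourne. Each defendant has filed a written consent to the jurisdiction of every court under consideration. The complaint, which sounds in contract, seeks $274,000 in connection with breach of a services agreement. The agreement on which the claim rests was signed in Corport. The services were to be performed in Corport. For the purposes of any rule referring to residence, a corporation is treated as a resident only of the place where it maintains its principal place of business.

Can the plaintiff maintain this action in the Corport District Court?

The Corport District Court:
  (a) The contract was executed in Corport, which satisfies one of the alternatives. Satisfied.
  (b) Every defendant has filed written consent, so one alternative holds. Satisfied.
  (c) Ciel Baptiste resides in Lorbourne, which satisfies one of the alternatives. Met.
  (d) The corporate defendant(s) are organised in Lorbourne, not Corport. The proviso rescues it, though: every defendant has filed written consent. Condition met.
  → Every requirement is satisfied — jurisdiction.

Yes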